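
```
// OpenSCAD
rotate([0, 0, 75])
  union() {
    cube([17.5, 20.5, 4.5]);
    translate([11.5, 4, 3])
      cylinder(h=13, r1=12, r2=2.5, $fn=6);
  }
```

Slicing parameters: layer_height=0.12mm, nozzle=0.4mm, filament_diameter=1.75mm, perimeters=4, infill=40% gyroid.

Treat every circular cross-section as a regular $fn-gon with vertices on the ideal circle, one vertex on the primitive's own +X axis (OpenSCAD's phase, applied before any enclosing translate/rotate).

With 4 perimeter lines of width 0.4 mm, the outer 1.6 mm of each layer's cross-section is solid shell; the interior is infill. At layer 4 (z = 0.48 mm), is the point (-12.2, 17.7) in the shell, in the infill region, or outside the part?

At z = 0.48 mm: the 17.5×20.5 cube contributes its full rectangle; the cone at (11.5, 4) is absent (z outside [3, 16]); Merging all regions: only the 17.5×20.5 cube is present, so the union is just that shape — 1 connected region; (rotated 75° about Z; rotation is an isometry so areas/perimeters/island counts are preserved). Overall, the cross-section is a single solid region. Undo the 75° rotation: the query point maps to (13.939, 16.365) in the un-rotated model frame. The nearest boundary edge runs (17.50, 0.00)→(17.50, 20.50); distance from the point to it = 3.56 mm. The point is inside the cross-section and 3.56 mm from the nearest boundary — more than the 1.6 mm shell width (4 × 0.4), so it's in the infill interior.

infill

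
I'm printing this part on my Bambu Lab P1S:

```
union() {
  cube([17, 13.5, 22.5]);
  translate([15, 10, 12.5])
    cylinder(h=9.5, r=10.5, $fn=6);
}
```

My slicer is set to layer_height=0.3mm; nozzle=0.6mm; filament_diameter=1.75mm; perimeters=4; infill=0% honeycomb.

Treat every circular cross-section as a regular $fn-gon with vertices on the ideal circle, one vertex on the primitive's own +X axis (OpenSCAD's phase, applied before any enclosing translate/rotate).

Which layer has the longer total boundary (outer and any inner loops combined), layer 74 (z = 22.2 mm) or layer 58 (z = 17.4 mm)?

Layer 74 (z = 22.2): the cube is present — its section is the full 17×13.5 rectangle (perimeter 61.00 mm); the cylinder at (15, 10) does not reach this height (z outside [12.5, 22]); Taking the union: only the 17×13.5 cube is present, so the union is just that shape — boundary = 61.00 mm. So its perimeter = 61.00 mm. Layer 58 (z = 17.4): the cube (footprint 17×13.5) is included at this height (perimeter 61.00 mm); the r=10.5 cylinder at (15, 10) contributes a regular 6-gon of circumradius 10.5 (perimeter = 2·6·10.500·sin(180°/6) = 63.00 mm); Merging all regions: the regions partially overlap (shared area 130.01 mm²), so the edge portions inside another operand are dropped and the merged outline is re-measured after clipping — boundary = 79.14 mm. So its perimeter = 79.14 mm. Layer 58 is larger (79.14 vs 61.00 mm).

layer 58 (z = 17.4 mm)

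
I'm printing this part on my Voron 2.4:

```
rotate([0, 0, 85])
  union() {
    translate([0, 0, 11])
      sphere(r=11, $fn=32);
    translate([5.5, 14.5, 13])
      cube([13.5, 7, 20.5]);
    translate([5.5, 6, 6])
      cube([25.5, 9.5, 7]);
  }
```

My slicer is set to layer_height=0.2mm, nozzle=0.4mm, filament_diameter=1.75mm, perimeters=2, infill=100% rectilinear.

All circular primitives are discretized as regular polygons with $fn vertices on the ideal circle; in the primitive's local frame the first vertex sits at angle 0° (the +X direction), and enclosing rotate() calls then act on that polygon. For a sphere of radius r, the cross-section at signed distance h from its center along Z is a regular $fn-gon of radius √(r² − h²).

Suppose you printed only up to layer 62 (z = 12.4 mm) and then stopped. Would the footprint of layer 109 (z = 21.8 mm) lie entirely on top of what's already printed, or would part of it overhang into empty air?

Compare the two slices. At z = 12.4: the sphere: section is a regular 32-gon, circumradius = √(r²−h²) = √(11²−1.4²) = 10.911 (area = (32/2)·10.911²·sin(360°/32) = 371.58 mm²); the cube at (5.5, 14.5) is not intersected at this z (z outside [13, 33.5]); the 25.5×9.5 cube at (5.5, 6) contributes its full rectangle (area 242.25 mm²); Combining (union): the regions partially overlap — summed areas 613.83 mm² minus the doubly-counted overlap 6.97 mm² gives 606.85 mm² — area = 606.85 mm²; (rotated 85° about Z; rotation is an isometry so areas/perimeters/island counts are preserved). At z = 21.8: the r=11 sphere contributes a regular 32-gon of circumradius √(11²−10.8²) = 2.088 (area = (32/2)·2.088²·sin(360°/32) = 13.61 mm²); the cube at (5.5, 14.5) (footprint 13.5×7) is included at this height (area 94.50 mm²); the cube at (5.5, 6) does not reach this height (z outside [6, 13]); Combining (union): the 2 present regions are separate (no shared area or edge), so areas and boundary lengths simply add and each stays a separate island — area = 108.11 mm²; (rotated 85° about Z; rotation is an isometry so areas/perimeters/island counts are preserved). Checking containment: at z = 21.8 the cross-section extends beyond the z = 12.4 cross-section by about 81.00 mm².

part overhangs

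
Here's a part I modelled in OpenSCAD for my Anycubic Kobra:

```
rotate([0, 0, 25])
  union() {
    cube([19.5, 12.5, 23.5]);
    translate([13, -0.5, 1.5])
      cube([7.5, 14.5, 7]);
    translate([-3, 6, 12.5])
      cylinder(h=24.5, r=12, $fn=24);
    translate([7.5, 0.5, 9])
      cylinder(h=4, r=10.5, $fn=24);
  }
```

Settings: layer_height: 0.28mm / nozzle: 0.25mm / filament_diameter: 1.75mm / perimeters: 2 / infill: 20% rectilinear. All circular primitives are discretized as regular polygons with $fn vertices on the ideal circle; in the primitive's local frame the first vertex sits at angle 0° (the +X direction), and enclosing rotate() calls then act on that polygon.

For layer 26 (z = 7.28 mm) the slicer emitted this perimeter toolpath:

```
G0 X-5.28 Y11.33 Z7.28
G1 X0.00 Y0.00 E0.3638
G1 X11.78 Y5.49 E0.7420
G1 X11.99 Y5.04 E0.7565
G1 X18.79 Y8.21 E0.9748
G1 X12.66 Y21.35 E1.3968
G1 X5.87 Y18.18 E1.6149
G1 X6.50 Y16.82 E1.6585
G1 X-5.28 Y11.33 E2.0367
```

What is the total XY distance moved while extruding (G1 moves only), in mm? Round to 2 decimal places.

Sum the Euclidean lengths of each G1 segment: total = 69.98 mm.

69.98 mm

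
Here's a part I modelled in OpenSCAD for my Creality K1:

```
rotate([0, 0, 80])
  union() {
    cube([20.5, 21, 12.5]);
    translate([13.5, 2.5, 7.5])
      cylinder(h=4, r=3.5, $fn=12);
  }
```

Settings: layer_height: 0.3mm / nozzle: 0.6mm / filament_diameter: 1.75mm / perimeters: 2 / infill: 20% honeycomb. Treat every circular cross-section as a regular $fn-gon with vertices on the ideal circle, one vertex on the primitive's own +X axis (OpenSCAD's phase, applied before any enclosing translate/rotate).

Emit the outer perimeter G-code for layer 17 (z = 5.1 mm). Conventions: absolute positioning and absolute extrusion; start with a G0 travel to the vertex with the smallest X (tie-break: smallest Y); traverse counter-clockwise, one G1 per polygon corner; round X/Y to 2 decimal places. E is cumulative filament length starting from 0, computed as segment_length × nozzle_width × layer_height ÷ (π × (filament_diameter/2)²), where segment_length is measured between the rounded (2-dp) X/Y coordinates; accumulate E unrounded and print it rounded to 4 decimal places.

At z = 5.1 mm: the 20.5×21 cube contributes its full rectangle; the cylinder at (13.5, 2.5) is not intersected at this z (z outside [7.5, 11.5]); Merging all regions: only the 20.5×21 cube is present, so the union is just that shape — 1 connected region; (whole slice rotated 80° about Z — lengths, areas and connectivity unchanged). The outline is a single polygon with 4 vertices. Extrusion per mm of travel: 0.6 × 0.3 / (π × 0.875²) = 0.074835. Accumulating E over each segment gives final E = 6.2115.

G0 X-20.68 Y3.65 Z5.10
G1 X0.00 Y0.00 E1.5715
G1 X3.56 Y20.19 E3.1057
G1 X-17.12 Y23.84 E4.6773
G1 X-20.68 Y3.65 E6.2115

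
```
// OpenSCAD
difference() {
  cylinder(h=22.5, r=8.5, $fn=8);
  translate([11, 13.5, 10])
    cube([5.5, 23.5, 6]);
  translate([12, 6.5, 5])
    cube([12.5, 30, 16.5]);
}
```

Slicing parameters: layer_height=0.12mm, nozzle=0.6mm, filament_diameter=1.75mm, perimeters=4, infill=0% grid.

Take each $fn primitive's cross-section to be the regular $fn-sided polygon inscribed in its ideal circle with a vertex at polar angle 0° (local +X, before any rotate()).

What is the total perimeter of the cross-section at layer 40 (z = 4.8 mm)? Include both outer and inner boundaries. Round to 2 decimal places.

At z = 4.8 mm: the cylinder: section is a regular 8-gon, circumradius r=8.5 (perimeter = 2·8·8.500·sin(180°/8) = 52.04 mm); the cube at (11, 13.5) is not intersected at this z (z outside [10, 16]); the cube at (12, 6.5) is absent (z outside [5, 21.5]); Taking the first minus the rest: none of the subtracted shapes is present at this height, so the r=8.5 cylinder is unchanged — boundary = 52.04 mm. Overall, the cross-section is a single solid region. Total boundary length (outer) = 52.04 mm.

52.04 mm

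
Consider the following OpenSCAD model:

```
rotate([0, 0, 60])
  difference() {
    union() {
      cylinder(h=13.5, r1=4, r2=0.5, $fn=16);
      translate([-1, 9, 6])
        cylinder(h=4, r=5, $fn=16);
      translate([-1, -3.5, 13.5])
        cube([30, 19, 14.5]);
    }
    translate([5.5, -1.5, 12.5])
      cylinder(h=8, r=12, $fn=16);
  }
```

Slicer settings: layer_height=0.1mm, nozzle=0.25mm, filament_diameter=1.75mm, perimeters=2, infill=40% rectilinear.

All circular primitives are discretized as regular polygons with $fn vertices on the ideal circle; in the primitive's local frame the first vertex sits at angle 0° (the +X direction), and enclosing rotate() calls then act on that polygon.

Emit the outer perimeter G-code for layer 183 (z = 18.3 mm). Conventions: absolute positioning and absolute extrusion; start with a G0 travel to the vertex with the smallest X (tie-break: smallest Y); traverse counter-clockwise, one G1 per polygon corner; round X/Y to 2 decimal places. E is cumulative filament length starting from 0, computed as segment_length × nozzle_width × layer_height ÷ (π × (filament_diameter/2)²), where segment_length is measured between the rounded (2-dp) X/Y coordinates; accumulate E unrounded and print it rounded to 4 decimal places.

G0 X-13.92 Y6.88 Z18.30
G1 X-7.70 Y3.29 E0.0746
G1 X-7.85 Y5.58 E0.0985
G1 X-6.34 Y10.01 E0.1471
G1 X-3.26 Y13.53 E0.1958
G1 X0.94 Y15.60 E0.2444
G1 X5.62 Y15.91 E0.2932
G1 X10.05 Y14.41 E0.3418
G1 X11.58 Y13.06 E0.3630
G1 X17.53 Y23.36 E0.4866
G1 X1.08 Y32.86 E0.6841
G1 X-13.92 Y6.88 E0.9959

At z = 18.3 mm: the cone is absent (z outside [0, 13.5]); the cylinder at (-1, 9) is not intersected at this z (z outside [6, 10]); the cube at (-1, -3.5) (footprint 30×19) is included at this height; Combining (union): only the 30×19 cube at (-1, -3.5) is present, so the union is just that shape — 1 connected region; the r=12 cylinder at (5.5, -1.5) gives a regular 16-gon of circumradius 12 (constant along its height); Taking the first minus the rest: starting from that combined region, the r=12 cylinder at (5.5, -1.5) partially overlaps it — only the 219.76 mm² overlap (of its 440.85 mm²) is removed, clipping the outline — 1 connected region; (rotated 60° about Z; rotation is an isometry so areas/perimeters/island counts are preserved). The outline is a single polygon with 11 vertices. Extrusion per mm of travel: 0.25 × 0.1 / (π × 0.875²) = 0.010394. Accumulating E over each segment gives final E = 0.9959.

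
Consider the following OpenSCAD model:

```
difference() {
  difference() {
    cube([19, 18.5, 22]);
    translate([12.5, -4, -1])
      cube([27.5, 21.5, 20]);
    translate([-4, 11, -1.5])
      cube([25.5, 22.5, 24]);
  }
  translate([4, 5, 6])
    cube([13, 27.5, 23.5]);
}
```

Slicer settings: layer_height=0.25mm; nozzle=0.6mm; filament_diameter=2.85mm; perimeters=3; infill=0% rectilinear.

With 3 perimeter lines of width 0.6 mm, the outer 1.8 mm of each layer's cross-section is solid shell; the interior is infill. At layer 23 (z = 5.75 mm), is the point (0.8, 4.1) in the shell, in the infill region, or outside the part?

shell

At z = 5.75 mm: the cube (footprint 19×18.5) is included at this height; the 27.5×21.5 cube at (12.5, -4) contributes its full rectangle; the 25.5×22.5 cube at (-4, 11) contributes its full rectangle; After the difference (first − rest): starting from the 19×18.5 cube, the 27.5×21.5 cube at (12.5, -4) partially overlaps it — only the 113.75 mm² overlap (of its 591.25 mm²) is removed, clipping the outline; the 25.5×22.5 cube at (-4, 11) partially overlaps it — only the 100.25 mm² overlap (of its 573.75 mm²) is removed, clipping the outline — 1 connected region; the cube at (4, 5) does not reach this height (z outside [6, 29.5]); Subtracting the remaining from the first: none of the subtracted shapes is present at this height, so that combined region is unchanged — 1 connected region. Overall, the cross-section is a single solid region. The nearest boundary edge runs (0.00, 0.00)→(0.00, 11.00); distance from the point to it = 0.80 mm. The point is inside the cross-section, 0.80 mm from the nearest boundary — within the 1.8 mm shell band (3 × 0.6).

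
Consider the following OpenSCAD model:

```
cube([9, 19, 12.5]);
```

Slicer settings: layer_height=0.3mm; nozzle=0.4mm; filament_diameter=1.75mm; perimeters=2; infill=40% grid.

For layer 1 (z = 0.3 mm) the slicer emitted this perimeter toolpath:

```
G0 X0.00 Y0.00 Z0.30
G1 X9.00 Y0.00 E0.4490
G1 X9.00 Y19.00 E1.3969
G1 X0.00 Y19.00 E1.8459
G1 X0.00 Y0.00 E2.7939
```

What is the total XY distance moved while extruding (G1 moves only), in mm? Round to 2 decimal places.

56.00 mm

Sum the Euclidean lengths of each G1 segment: total = 56.00 mm.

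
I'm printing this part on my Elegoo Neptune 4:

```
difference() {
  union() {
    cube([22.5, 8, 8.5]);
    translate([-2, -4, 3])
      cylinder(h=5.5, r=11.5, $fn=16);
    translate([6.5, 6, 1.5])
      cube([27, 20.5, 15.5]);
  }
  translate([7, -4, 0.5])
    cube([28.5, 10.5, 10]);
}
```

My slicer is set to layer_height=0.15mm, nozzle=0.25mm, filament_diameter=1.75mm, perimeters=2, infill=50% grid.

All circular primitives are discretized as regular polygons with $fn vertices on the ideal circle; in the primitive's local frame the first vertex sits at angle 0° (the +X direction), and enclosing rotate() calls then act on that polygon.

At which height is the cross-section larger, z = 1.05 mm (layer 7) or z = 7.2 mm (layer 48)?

Layer 7 (z = 1.05): the 22.5×8 cube contributes its full rectangle (area 180.00 mm²); the cylinder at (-2, -4) is absent (z outside [3, 8.5]); the cube at (6.5, 6) does not reach this height (z outside [1.5, 17]); Taking the union: only the 22.5×8 cube is present, so the union is just that shape — area = 180.00 mm²; the 28.5×10.5 cube at (7, -4) contributes its full rectangle (area 299.25 mm²); Taking the first minus the rest: starting from that combined region (180.00 mm²), the 28.5×10.5 cube at (7, -4) partially overlaps it — only the 100.75 mm² overlap (of its 299.25 mm²) is removed, clipping the outline — area = 79.25 mm². So its area = 79.25 mm². Layer 48 (z = 7.2): the cube is present — its section is the full 22.5×8 rectangle (area 180.00 mm²); the cylinder at (-2, -4): section is a regular 16-gon, circumradius r=11.5 (area = (16/2)·11.500²·sin(360°/16) = 404.88 mm²); the cube at (6.5, 6) is present — its section is the full 27×20.5 rectangle (area 553.50 mm²); Merging all regions: the regions partially overlap — summed areas 1138.38 mm² minus the doubly-counted overlap 74.21 mm² gives 1064.17 mm² — area = 1064.17 mm²; the cube at (7, -4) (footprint 28.5×10.5) is included at this height (area 299.25 mm²); After the difference (first − rest): starting from the result so far (1064.17 mm²), the 28.5×10.5 cube at (7, -4) partially overlaps it — only the 114.66 mm² overlap (of its 299.25 mm²) is removed, clipping the outline — area = 949.51 mm². So its area = 949.51 mm². Layer 48 is larger (949.51 vs 79.25 mm²).

layer 48 (z = 7.2 mm)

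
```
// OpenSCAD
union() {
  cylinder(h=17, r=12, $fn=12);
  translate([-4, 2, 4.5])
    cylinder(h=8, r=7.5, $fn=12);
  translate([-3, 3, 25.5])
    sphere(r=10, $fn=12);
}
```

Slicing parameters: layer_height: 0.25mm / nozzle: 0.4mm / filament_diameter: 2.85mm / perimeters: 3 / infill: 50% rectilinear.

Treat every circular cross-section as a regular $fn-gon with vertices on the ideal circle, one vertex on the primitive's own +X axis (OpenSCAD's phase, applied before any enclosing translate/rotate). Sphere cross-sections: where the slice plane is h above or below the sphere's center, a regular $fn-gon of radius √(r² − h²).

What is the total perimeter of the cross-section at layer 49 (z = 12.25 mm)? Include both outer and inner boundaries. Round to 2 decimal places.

74.56 mm

At z = 12.25 mm: the cylinder: section is a regular 12-gon, circumradius r=12 (perimeter = 2·12·12.000·sin(180°/12) = 74.54 mm); the r=7.5 cylinder at (-4, 2) contributes a regular 12-gon of circumradius 7.5 (perimeter = 2·12·7.500·sin(180°/12) = 46.59 mm); the sphere at (-3, 3) is not intersected at this z (|z−center|=13.250 > r=10); Combining (union): the regions partially overlap (shared area 168.61 mm²), so the edge portions inside another operand are dropped and the merged outline is re-measured after clipping — boundary = 74.56 mm. Overall, the cross-section is a single solid region. Total boundary length (outer) = 74.56 mm.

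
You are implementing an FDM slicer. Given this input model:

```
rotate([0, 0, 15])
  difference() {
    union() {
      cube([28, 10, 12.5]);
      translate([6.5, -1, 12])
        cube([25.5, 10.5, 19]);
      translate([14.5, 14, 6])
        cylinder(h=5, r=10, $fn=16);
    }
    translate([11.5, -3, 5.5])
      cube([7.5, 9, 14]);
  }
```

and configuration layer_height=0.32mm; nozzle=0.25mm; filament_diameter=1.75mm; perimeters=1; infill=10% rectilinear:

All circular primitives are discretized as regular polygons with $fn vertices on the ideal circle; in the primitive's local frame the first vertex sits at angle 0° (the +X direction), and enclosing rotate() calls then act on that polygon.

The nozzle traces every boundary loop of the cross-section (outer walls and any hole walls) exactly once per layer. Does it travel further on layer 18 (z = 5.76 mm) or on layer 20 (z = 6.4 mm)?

Layer 18 (z = 5.76): the 28×10 cube contributes its full rectangle (perimeter 76.00 mm); the cube at (6.5, -1) is not intersected at this z (z outside [12, 31]); the cylinder at (14.5, 14) does not reach this height (z outside [6, 11]); Merging all regions: only the 28×10 cube is present, so the union is just that shape — boundary = 76.00 mm; the 7.5×9 cube at (11.5, -3) contributes its full rectangle (perimeter 33.00 mm); After the difference (first − rest): starting from the result so far, the 7.5×9 cube at (11.5, -3) partially overlaps it — only the 45.00 mm² overlap (of its 67.50 mm²) is removed, clipping the outline — boundary = 88.00 mm; (whole slice rotated 15° about Z — lengths, areas and connectivity unchanged). So its perimeter = 88.00 mm. Layer 20 (z = 6.4): the 28×10 cube contributes its full rectangle (perimeter 76.00 mm); the cube at (6.5, -1) is absent (z outside [12, 31]); the cylinder at (14.5, 14): section is a regular 16-gon, circumradius r=10 (perimeter = 2·16·10.000·sin(180°/16) = 62.43 mm); Merging all regions: the regions partially overlap (shared area 76.27 mm²), so the edge portions inside another operand are dropped and the merged outline is re-measured after clipping — boundary = 97.19 mm; the 7.5×9 cube at (11.5, -3) contributes its full rectangle (perimeter 33.00 mm); Taking the first minus the rest: starting from the result so far, the 7.5×9 cube at (11.5, -3) partially overlaps it — only the 45.00 mm² overlap (of its 67.50 mm²) is removed, clipping the outline — boundary = 109.19 mm; (whole slice rotated 15° about Z — lengths, areas and connectivity unchanged). So its perimeter = 109.19 mm. Layer 20 is larger (109.19 vs 88.00 mm).

layer 20 (z = 6.4 mm)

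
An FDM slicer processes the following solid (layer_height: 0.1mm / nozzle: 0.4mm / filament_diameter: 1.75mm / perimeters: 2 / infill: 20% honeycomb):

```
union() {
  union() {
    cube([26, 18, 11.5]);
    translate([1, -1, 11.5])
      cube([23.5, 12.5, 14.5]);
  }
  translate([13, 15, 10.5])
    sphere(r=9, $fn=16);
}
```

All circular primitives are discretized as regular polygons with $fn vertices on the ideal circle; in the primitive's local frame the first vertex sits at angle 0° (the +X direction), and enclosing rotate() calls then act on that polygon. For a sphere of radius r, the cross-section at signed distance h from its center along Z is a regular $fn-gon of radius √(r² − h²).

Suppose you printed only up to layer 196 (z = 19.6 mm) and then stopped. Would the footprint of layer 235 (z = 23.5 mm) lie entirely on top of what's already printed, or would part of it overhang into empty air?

entirely on top

Compare the two slices. At z = 19.6: the cube does not reach this height (z outside [0, 11.5]); the cube at (1, -1) is present — its section is the full 23.5×12.5 rectangle (area 293.75 mm²); Merging all regions: only the 23.5×12.5 cube at (1, -1) is present, so the union is just that shape — area = 293.75 mm²; the sphere at (13, 15) is absent (|z−center|=9.100 > r=9); Combining (union): only the result so far is present, so the union is just that shape — area = 293.75 mm². At z = 23.5: the cube does not reach this height (z outside [0, 11.5]); the 23.5×12.5 cube at (1, -1) contributes its full rectangle (area 293.75 mm²); Combining (union): only the 23.5×12.5 cube at (1, -1) is present, so the union is just that shape — area = 293.75 mm²; the sphere at (13, 15) is absent (|z−center|=13.000 > r=9); Taking the union: only the result so far is present, so the union is just that shape — area = 293.75 mm². Checking containment: the cross-section at z = 23.5 is a subset of the cross-section at z = 19.6.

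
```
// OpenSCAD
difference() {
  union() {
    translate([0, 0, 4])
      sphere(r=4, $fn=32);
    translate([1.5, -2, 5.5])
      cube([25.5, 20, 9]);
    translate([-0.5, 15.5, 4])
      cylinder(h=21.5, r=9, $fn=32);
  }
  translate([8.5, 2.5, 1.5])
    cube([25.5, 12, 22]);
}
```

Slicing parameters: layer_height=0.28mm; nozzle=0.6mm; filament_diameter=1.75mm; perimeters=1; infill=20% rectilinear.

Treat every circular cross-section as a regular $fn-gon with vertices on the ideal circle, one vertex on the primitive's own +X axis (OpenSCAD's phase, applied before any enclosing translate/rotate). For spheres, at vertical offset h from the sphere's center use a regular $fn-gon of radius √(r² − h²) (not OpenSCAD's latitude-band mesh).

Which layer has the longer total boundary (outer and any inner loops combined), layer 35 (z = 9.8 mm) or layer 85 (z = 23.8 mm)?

layer 35 (z = 9.8 mm)

Layer 35 (z = 9.8): the sphere is not intersected at this z (|z−center|=5.800 > r=4); the 25.5×20 cube at (1.5, -2) contributes its full rectangle (perimeter 91.00 mm); the cylinder at (-0.5, 15.5): section is a regular 32-gon, circumradius r=9 (perimeter = 2·32·9.000·sin(180°/32) = 56.46 mm); Combining (union): the regions partially overlap (shared area 62.55 mm²), so the edge portions inside another operand are dropped and the merged outline is re-measured after clipping — boundary = 114.97 mm; the cube at (8.5, 2.5) (footprint 25.5×12) is included at this height (perimeter 75.00 mm); Subtracting the remaining from the first: starting from the result so far, the 25.5×12 cube at (8.5, 2.5) partially overlaps it — only the 222.00 mm² overlap (of its 306.00 mm²) is removed, clipping the outline — boundary = 151.97 mm. So its perimeter = 151.97 mm. Layer 85 (z = 23.8): the sphere is not intersected at this z (|z−center|=19.800 > r=4); the cube at (1.5, -2) is absent (z outside [5.5, 14.5]); the r=9 cylinder at (-0.5, 15.5) contributes a regular 32-gon of circumradius 9 (perimeter = 2·32·9.000·sin(180°/32) = 56.46 mm); Taking the union: only the r=9 cylinder at (-0.5, 15.5) is present, so the union is just that shape — boundary = 56.46 mm; the cube at (8.5, 2.5) does not reach this height (z outside [1.5, 23.5]); After the difference (first − rest): none of the subtracted shapes is present at this height, so that combined region is unchanged — boundary = 56.46 mm. So its perimeter = 56.46 mm. Layer 35 is larger (151.97 vs 56.46 mm).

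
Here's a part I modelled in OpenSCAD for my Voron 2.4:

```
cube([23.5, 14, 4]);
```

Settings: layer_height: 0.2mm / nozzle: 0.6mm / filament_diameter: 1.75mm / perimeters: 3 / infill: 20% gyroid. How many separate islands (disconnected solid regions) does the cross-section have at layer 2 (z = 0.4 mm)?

At z = 0.4 mm: the 23.5×14 cube contributes its full rectangle. Overall, the cross-section is a single solid region. Island count = 1.

1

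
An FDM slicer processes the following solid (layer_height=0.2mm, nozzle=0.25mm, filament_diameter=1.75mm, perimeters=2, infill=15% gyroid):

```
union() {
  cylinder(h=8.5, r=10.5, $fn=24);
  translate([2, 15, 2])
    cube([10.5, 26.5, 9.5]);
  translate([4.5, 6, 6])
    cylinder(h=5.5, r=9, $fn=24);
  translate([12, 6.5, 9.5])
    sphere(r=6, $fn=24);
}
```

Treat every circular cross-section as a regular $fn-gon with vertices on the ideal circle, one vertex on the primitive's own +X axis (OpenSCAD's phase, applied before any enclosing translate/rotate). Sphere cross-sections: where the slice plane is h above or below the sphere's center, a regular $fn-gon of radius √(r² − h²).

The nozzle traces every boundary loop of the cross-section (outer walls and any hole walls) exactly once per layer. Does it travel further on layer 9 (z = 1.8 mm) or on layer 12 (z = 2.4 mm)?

layer 12 (z = 2.4 mm)

Layer 9 (z = 1.8): the cylinder: section is a regular 24-gon, circumradius r=10.5 (perimeter = 2·24·10.500·sin(180°/24) = 65.79 mm); the cube at (2, 15) does not reach this height (z outside [2, 11.5]); the cylinder at (4.5, 6) is not intersected at this z (z outside [6, 11.5]); the sphere at (12, 6.5) is absent (|z−center|=7.700 > r=6); Merging all regions: only the r=10.5 cylinder is present, so the union is just that shape — boundary = 65.79 mm. So its perimeter = 65.79 mm. Layer 12 (z = 2.4): the r=10.5 cylinder gives a regular 24-gon of circumradius 10.5 (constant along its height) (perimeter = 2·24·10.500·sin(180°/24) = 65.79 mm); the cube at (2, 15) (footprint 10.5×26.5) is included at this height (perimeter 74.00 mm); the cylinder at (4.5, 6) is not intersected at this z (z outside [6, 11.5]); the sphere at (12, 6.5) does not reach this height (|z−center|=7.100 > r=6); Merging all regions: the 2 present regions are separate (no shared area or edge), so areas and boundary lengths simply add and each stays a separate island — boundary = 139.79 mm. So its perimeter = 139.79 mm. Layer 12 is larger (139.79 vs 65.79 mm).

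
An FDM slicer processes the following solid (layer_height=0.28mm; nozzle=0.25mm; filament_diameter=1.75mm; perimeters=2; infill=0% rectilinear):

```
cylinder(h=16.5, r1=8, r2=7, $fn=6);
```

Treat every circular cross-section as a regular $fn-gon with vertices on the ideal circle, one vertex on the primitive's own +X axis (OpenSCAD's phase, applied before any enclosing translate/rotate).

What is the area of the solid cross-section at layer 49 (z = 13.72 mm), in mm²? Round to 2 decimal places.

133.51 mm²

At z = 13.72 mm: the cone: at t=0.832 of its height the radius interpolates to r₁+(r₂−r₁)t = 7.168, giving a regular 6-gon of that circumradius (area = (6/2)·7.168²·sin(360°/6) = 133.51 mm²). Overall, the cross-section is a single solid region. Net area = 133.51 mm².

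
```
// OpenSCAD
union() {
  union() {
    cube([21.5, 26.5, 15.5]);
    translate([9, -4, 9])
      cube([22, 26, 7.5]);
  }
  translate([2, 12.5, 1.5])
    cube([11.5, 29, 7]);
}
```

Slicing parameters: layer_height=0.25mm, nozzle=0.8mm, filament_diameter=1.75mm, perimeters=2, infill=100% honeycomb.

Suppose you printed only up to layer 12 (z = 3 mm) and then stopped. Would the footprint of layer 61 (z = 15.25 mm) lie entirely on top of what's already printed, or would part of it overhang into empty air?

Compare the two slices. At z = 3: the cube is present — its section is the full 21.5×26.5 rectangle (area 569.75 mm²); the cube at (9, -4) is absent (z outside [9, 16.5]); Merging all regions: only the 21.5×26.5 cube is present, so the union is just that shape — area = 569.75 mm²; the cube at (2, 12.5) (footprint 11.5×29) is included at this height (area 333.50 mm²); Merging all regions: the regions partially overlap — summed areas 903.25 mm² minus the doubly-counted overlap 161.00 mm² gives 742.25 mm² — area = 742.25 mm². At z = 15.25: the cube is present — its section is the full 21.5×26.5 rectangle (area 569.75 mm²); the cube at (9, -4) (footprint 22×26) is included at this height (area 572.00 mm²); Merging all regions: the regions partially overlap — summed areas 1141.75 mm² minus the doubly-counted overlap 275.00 mm² gives 866.75 mm² — area = 866.75 mm²; the cube at (2, 12.5) is absent (z outside [1.5, 8.5]); Merging all regions: only the result so far is present, so the union is just that shape — area = 866.75 mm². Checking containment: at z = 15.25 the cross-section extends beyond the z = 3 cross-section by about 297.00 mm².

part overhangs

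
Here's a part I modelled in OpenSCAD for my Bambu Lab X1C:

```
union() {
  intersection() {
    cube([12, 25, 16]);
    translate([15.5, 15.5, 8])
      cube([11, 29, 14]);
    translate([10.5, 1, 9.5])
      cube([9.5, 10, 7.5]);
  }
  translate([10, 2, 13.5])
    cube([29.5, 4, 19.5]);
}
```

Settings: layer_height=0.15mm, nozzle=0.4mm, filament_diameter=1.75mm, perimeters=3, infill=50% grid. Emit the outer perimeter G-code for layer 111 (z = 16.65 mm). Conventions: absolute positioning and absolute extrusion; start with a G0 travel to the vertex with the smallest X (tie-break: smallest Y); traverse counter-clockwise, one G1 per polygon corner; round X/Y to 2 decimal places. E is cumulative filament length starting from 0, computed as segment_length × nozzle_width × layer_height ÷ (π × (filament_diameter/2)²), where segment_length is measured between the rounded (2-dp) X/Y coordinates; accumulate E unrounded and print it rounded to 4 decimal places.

At z = 16.65 mm: the cube is absent (z outside [0, 16]); the 11×29 cube at (15.5, 15.5) contributes its full rectangle; the cube at (10.5, 1) (footprint 9.5×10) is included at this height; Keeping only the common overlap: at least one operand is absent at this height, so nothing remains; the cube at (10, 2) is present — its section is the full 29.5×4 rectangle; Taking the union: only the 29.5×4 cube at (10, 2) is present, so the union is just that shape — 1 connected region. The outline is a single polygon with 4 vertices. Extrusion per mm of travel: 0.4 × 0.15 / (π × 0.875²) = 0.024945. Accumulating E over each segment gives final E = 1.6713.

G0 X10.00 Y2.00 Z16.65
G1 X39.50 Y2.00 E0.7359
G1 X39.50 Y6.00 E0.8357
G1 X10.00 Y6.00 E1.5715
G1 X10.00 Y2.00 E1.6713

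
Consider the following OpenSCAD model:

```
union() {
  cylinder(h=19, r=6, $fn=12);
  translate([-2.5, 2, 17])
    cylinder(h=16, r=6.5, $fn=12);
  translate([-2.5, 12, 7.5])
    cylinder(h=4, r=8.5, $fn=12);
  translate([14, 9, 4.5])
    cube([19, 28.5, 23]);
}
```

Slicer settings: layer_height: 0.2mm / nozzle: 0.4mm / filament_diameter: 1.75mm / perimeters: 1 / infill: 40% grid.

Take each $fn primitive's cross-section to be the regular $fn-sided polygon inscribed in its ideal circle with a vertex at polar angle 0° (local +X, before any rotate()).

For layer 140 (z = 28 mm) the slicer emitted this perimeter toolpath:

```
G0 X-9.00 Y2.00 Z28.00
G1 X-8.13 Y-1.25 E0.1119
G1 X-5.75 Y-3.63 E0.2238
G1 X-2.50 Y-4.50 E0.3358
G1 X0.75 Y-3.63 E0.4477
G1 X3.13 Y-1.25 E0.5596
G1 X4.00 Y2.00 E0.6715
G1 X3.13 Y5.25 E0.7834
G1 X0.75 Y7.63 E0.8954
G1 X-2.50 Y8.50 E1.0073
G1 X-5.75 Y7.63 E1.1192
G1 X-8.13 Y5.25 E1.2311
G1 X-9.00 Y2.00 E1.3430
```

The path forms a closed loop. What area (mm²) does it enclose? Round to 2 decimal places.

Apply the shoelace formula to the sequence of (X, Y) vertices; enclosed area = 126.77 mm².

126.77 mm²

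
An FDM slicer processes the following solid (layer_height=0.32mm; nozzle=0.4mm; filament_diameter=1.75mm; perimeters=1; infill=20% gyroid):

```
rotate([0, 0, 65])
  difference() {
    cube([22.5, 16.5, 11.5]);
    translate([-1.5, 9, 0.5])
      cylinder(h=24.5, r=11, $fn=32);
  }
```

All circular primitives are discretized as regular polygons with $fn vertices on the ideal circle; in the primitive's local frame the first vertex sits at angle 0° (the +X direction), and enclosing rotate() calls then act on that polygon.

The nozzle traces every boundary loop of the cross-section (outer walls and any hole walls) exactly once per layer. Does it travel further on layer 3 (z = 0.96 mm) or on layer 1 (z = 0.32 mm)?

layer 1 (z = 0.32 mm)

Layer 3 (z = 0.96): the 22.5×16.5 cube contributes its full rectangle (perimeter 78.00 mm); the r=11 cylinder at (-1.5, 9) gives a regular 32-gon of circumradius 11 (constant along its height) (perimeter = 2·32·11.000·sin(180°/32) = 69.00 mm); After the difference (first − rest): starting from the 22.5×16.5 cube, the r=11 cylinder at (-1.5, 9) partially overlaps it — only the 136.57 mm² overlap (of its 377.69 mm²) is removed, clipping the outline — boundary = 69.02 mm; (rotated 65° about Z; rotation is an isometry so areas/perimeters/island counts are preserved). So its perimeter = 69.02 mm. Layer 1 (z = 0.32): the cube is present — its section is the full 22.5×16.5 rectangle (perimeter 78.00 mm); the cylinder at (-1.5, 9) is not intersected at this z (z outside [0.5, 25]); After the difference (first − rest): none of the subtracted shapes is present at this height, so the 22.5×16.5 cube is unchanged — boundary = 78.00 mm; (rotated 65° about Z; rotation is an isometry so areas/perimeters/island counts are preserved). So its perimeter = 78.00 mm. Layer 1 is larger (78.00 vs 69.02 mm).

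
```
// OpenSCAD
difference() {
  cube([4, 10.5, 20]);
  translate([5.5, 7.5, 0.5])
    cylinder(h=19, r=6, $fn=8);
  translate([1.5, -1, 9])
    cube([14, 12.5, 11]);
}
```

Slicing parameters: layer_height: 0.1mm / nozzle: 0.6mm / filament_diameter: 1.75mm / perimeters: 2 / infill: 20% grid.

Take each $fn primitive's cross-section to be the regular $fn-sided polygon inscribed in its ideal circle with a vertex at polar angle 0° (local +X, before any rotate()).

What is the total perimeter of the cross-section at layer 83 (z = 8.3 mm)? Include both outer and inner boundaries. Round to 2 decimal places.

23.14 mm

At z = 8.3 mm: the cube is present — its section is the full 4×10.5 rectangle (perimeter 29.00 mm); the r=6 cylinder at (5.5, 7.5) contributes a regular 8-gon of circumradius 6 (perimeter = 2·8·6.000·sin(180°/8) = 36.74 mm); the cube at (1.5, -1) does not reach this height (z outside [9, 20]); Subtracting the remaining from the first: starting from the 4×10.5 cube, the r=6 cylinder at (5.5, 7.5) partially overlaps it — only the 27.95 mm² overlap (of its 101.82 mm²) is removed, clipping the outline — boundary = 23.14 mm. Overall, the cross-section has 2 separate islands. Total boundary length (outer) = 23.14 mm.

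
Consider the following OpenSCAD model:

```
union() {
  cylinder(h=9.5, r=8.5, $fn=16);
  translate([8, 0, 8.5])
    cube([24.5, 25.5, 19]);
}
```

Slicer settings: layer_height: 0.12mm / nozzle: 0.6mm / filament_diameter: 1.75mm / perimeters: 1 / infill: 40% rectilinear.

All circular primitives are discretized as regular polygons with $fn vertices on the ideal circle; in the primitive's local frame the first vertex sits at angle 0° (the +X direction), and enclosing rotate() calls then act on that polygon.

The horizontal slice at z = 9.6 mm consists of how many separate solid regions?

At z = 9.6 mm: the cylinder is absent (z outside [0, 9.5]); the cube at (8, 0) is present — its section is the full 24.5×25.5 rectangle; Combining (union): only the 24.5×25.5 cube at (8, 0) is present, so the union is just that shape — 1 connected region. The result has 1 disconnected region.

1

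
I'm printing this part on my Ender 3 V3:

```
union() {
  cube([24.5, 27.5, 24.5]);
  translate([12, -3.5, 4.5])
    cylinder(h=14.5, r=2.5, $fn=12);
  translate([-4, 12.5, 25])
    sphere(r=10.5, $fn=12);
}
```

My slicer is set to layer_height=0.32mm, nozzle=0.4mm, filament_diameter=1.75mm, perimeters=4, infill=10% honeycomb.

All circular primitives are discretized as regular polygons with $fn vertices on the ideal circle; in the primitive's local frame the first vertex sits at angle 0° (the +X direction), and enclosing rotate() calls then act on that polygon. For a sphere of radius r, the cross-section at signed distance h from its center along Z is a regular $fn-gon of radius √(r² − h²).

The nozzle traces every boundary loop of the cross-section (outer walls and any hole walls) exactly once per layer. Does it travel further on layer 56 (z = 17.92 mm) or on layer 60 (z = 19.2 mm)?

Layer 56 (z = 17.92): the cube (footprint 24.5×27.5) is included at this height (perimeter 104.00 mm); the r=2.5 cylinder at (12, -3.5) contributes a regular 12-gon of circumradius 2.5 (perimeter = 2·12·2.500·sin(180°/12) = 15.53 mm); the r=10.5 sphere at (-4, 12.5) slices to a regular 12-gon of circumradius 7.754 (√(r²−h²) with h=7.08 from center) (perimeter = 2·12·7.754·sin(180°/12) = 48.16 mm); Combining (union): the regions partially overlap (shared area 32.45 mm²), so the edge portions inside another operand are dropped and the merged outline is re-measured after clipping — boundary = 138.80 mm. So its perimeter = 138.80 mm. Layer 60 (z = 19.2): the 24.5×27.5 cube contributes its full rectangle (perimeter 104.00 mm); the cylinder at (12, -3.5) does not reach this height (z outside [4.5, 19]); the sphere at (-4, 12.5): section is a regular 12-gon, circumradius = √(r²−h²) = √(10.5²−5.8²) = 8.753 (perimeter = 2·12·8.753·sin(180°/12) = 54.37 mm); Taking the union: the regions partially overlap (shared area 49.18 mm²), so the edge portions inside another operand are dropped and the merged outline is re-measured after clipping — boundary = 124.10 mm. So its perimeter = 124.10 mm. Layer 56 is larger (138.80 vs 124.10 mm).

layer 56 (z = 17.92 mm)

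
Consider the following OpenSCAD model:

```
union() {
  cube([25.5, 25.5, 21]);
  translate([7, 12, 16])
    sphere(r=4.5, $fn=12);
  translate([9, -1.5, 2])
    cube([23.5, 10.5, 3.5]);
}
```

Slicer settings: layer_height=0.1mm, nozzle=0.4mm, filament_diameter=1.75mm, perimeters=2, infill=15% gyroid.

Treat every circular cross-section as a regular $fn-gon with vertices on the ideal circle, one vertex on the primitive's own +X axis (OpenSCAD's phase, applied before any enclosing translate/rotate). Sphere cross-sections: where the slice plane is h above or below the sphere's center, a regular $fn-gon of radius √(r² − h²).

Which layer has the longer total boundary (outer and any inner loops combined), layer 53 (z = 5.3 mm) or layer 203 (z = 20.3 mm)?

layer 53 (z = 5.3 mm)

Layer 53 (z = 5.3): the 25.5×25.5 cube contributes its full rectangle (perimeter 102.00 mm); the sphere at (7, 12) is not intersected at this z (|z−center|=10.700 > r=4.5); the cube at (9, -1.5) is present — its section is the full 23.5×10.5 rectangle (perimeter 68.00 mm); Merging all regions: the regions partially overlap (shared area 148.50 mm²), so the edge portions inside another operand are dropped and the merged outline is re-measured after clipping — boundary = 119.00 mm. So its perimeter = 119.00 mm. Layer 203 (z = 20.3): the 25.5×25.5 cube contributes its full rectangle (perimeter 102.00 mm); the r=4.5 sphere at (7, 12) contributes a regular 12-gon of circumradius √(4.5²−4.3²) = 1.327 (perimeter = 2·12·1.327·sin(180°/12) = 8.24 mm); the cube at (9, -1.5) is not intersected at this z (z outside [2, 5.5]); Taking the union: the r=4.5 sphere at (7, 12) lies entirely inside the 25.5×25.5 cube, so the union is just the 25.5×25.5 cube — boundary = 102.00 mm. So its perimeter = 102.00 mm. Layer 53 is larger (119.00 vs 102.00 mm).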